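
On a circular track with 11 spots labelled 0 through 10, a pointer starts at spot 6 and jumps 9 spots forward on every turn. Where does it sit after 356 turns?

9

356·9 = 3204.
3204 = 291·11 + 3, so 3204 mod 11 = 3.
(6 + 3) mod 11 = 9.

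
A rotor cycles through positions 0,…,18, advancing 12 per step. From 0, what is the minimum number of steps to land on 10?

12⁻¹ ≡ 8 (mod 19) because 12·8 = 96 = 5·19 + 1.
So x ≡ 8·10 = 80 ≡ 4 (mod 19).

4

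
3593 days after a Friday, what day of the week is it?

Sunday

3593 − 513·7 = 2, so 3593 ≡ 2 (mod 7).
Friday + 2 days → Sunday.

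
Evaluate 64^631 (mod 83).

33

Square-and-reduce mod 83: 64^1≡64, 64^2≡29, 64^4≡11, 64^8≡38, 64^16≡33, 64^32≡10, 64^64≡17, 64^128≡40, 64^256≡23, 64^512≡31.
Since 631 = 1 + 2 + 4 + 16 + 32 + 64 + 512 in binary, 64^631 ≡ 64·29·11·33·10·17·31 ≡ 33 (mod 83).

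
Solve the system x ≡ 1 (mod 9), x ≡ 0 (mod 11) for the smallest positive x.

55

x ≡ 1 (mod 9) gives x ∈ {1, 10, 19, 28, 37, 46, 55}.
The first of these with x mod 11 = 0 is 55.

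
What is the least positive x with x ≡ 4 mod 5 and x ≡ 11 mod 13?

x ≡ 4 (mod 5) gives x ∈ {4, 9, 14, 19, 24}.
The first of these with x mod 13 = 11 is 24.

24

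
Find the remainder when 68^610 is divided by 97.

44

Square-and-reduce mod 97: 68^1≡68, 68^2≡65, 68^4≡54, 68^8≡6, 68^16≡36, 68^32≡35, 68^64≡61, 68^128≡35, 68^256≡61, 68^512≡35.
Since 610 = 2 + 32 + 64 + 512 in binary, 68^610 ≡ 65·35·61·35 ≡ 44 (mod 97).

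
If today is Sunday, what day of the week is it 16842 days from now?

Dividing 16842 by 7 gives quotient 2406 and remainder 0.
Sunday + 0 days → Sunday.

Sunday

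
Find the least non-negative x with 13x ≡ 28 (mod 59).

The inverse of 13 mod 59 is 50 (since 13·50 = 650 ≡ 1).
So x ≡ 50·28 = 1400 ≡ 43 (mod 59).

43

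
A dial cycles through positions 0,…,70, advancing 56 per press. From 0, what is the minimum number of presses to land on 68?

56⁻¹ ≡ 52 (mod 71) because 56·52 = 2912 = 41·71 + 1.
Multiplying both sides by 52: x ≡ 52·68 = 3536 ≡ 57 (mod 71).
Check: 56·57 = 3192 = 44·71 + 68.

57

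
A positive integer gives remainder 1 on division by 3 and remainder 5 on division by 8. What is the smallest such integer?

Since 8·2 ≡ 1 (mod 3), take x = 5 + 8·((1−5)·2 mod 3) = 5 + 8·1 = 13.
Check: 13 mod 3 = 1, 13 mod 8 = 5.

13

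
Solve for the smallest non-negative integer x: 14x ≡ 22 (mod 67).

59

The inverse of 14 mod 67 is 24 (since 14·24 = 336 ≡ 1).
Multiplying both sides by 24: x ≡ 24·22 = 528 ≡ 59 (mod 67).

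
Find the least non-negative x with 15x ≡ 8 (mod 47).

The inverse of 15 mod 47 is 22 (since 15·22 = 330 ≡ 1).
Multiplying both sides by 22: x ≡ 22·8 = 176 ≡ 35 (mod 47).

35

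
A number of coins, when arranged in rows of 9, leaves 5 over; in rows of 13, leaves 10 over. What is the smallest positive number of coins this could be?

23

x ≡ 5 (mod 9) gives x ∈ {5, 14, 23}.
The first of these with x mod 13 = 10 is 23.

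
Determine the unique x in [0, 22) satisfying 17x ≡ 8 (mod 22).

17⁻¹ ≡ 13 (mod 22) because 17·13 = 221 = 10·22 + 1.
Multiplying both sides by 13: x ≡ 13·8 = 104 ≡ 16 (mod 22).

16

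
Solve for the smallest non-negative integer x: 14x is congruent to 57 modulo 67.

28

14⁻¹ ≡ 24 (mod 67) because 14·24 = 336 = 5·67 + 1.
So x ≡ 24·57 = 1368 ≡ 28 (mod 67).
Check: 14·28 = 392 = 5·67 + 57.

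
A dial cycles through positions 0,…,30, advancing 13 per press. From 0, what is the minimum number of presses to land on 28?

The inverse of 13 mod 31 is 12 (since 13·12 = 156 ≡ 1).
So x ≡ 12·28 = 336 ≡ 26 (mod 31).

26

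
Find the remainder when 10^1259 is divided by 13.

Square-and-reduce mod 13: 10^1≡10, 10^2≡9, 10^4≡3, 10^8≡9, 10^16≡3, 10^32≡9, 10^64≡3, 10^128≡9, 10^256≡3, 10^512≡9, 10^1024≡3.
Since 1259 = 1 + 2 + 8 + 32 + 64 + 128 + 1024 in binary, 10^1259 ≡ 10·9·9·9·3·9·3 ≡ 4 (mod 13).

4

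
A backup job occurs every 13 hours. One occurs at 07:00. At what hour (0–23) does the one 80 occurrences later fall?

15

80·13 = 1040.
1040 − 43·24 = 8, so 1040 ≡ 8 (mod 24).
(7 + 8) mod 24 = 15.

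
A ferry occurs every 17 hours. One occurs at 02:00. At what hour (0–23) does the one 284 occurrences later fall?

284·17 = 4828.
Dividing 4828 by 24 gives quotient 201 and remainder 4.
(2 + 4) mod 24 = 6.

6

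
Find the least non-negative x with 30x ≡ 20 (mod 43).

The inverse of 30 mod 43 is 33 (since 30·33 = 990 ≡ 1).
So x ≡ 33·20 = 660 ≡ 15 (mod 43).
Check: 30·15 = 450 = 10·43 + 20.

15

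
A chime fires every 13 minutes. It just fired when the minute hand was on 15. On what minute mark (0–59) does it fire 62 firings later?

41

62·13 = 806.
Dividing 806 by 60 gives quotient 13 and remainder 26.
(15 + 26) mod 60 = 41.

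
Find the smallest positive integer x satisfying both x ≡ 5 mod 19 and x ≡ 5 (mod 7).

x ≡ 5 (mod 7) gives x ∈ {5}.
The first of these with x mod 19 = 5 is 5.

5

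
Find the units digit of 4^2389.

4

Last digits of 4^n: 4, 6 (period 2).
2389 leaves remainder 1 on division by 2, so 4^2389 ends in 4.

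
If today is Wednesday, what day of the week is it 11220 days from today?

11220 mod 7 = 6 (since 1602·7 = 11214).
Wednesday + 6 days → Tuesday.

Tuesday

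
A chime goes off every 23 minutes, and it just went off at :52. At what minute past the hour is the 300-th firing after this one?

52

300·23 = 6900.
6900 mod 60 = 0 (since 115·60 = 6900).
(52 + 0) mod 60 = 52.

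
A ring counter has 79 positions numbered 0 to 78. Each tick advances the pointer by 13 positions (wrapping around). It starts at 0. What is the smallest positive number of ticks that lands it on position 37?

15

13⁻¹ ≡ 73 (mod 79) because 13·73 = 949 = 12·79 + 1.
Multiplying both sides by 73: x ≡ 73·37 = 2701 ≡ 15 (mod 79).
Check: 13·15 = 195 = 2·79 + 37.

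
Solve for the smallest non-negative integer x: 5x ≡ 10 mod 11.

5⁻¹ ≡ 9 (mod 11) because 5·9 = 45 = 4·11 + 1.
Multiplying both sides by 9: x ≡ 9·10 = 90 ≡ 2 (mod 11).

2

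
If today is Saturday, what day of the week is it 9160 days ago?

9160 − 1308·7 = 4, so 9160 ≡ 4 (mod 7).
Saturday − 4 days → Tuesday.

Tuesday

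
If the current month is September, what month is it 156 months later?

September

156 − 13·12 = 0, so 156 ≡ 0 (mod 12).
September + 0 months → September.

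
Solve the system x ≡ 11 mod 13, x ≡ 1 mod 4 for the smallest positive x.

37

x ≡ 1 (mod 4) gives x ∈ {1, 5, 9, 13, 17, 21, 25, 29, …}.
The first of these with x mod 13 = 11 is 37.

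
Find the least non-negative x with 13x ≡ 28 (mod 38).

8

The inverse of 13 mod 38 is 3 (since 13·3 = 39 ≡ 1).
Multiplying both sides by 3: x ≡ 3·28 = 84 ≡ 8 (mod 38).
Check: 13·8 = 104 = 2·38 + 28.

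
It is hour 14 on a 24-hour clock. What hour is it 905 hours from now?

905 = 37·24 + 17, so 905 mod 24 = 17.
(14 + 17) mod 24 = 7.

7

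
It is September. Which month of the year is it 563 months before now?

October

Dividing 563 by 12 gives quotient 46 and remainder 11.
September − 11 months → October.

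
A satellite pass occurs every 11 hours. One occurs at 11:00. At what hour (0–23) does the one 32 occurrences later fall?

3

32·11 = 352.
Dividing 352 by 24 gives quotient 14 and remainder 16.
(11 + 16) mod 24 = 3.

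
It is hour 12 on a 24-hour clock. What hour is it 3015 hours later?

3

3015 − 125·24 = 15, so 3015 ≡ 15 (mod 24).
(12 + 15) mod 24 = 3.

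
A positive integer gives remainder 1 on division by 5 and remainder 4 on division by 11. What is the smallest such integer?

x ≡ 1 (mod 5) gives x ∈ {1, 6, 11, 16, 21, 26}.
The first of these with x mod 11 = 4 is 26.

26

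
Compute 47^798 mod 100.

Square-and-reduce mod 100: 47^1≡47, 47^2≡9, 47^4≡81, 47^8≡61, 47^16≡21, 47^32≡41, 47^64≡81, 47^128≡61, 47^256≡21, 47^512≡41.
Since 798 = 2 + 4 + 8 + 16 + 256 + 512 in binary, 47^798 ≡ 9·81·61·21·21·41 ≡ 89 (mod 100).

89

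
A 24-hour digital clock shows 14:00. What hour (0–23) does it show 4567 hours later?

4567 mod 24 = 7 (since 190·24 = 4560).
(14 + 7) mod 24 = 21.

21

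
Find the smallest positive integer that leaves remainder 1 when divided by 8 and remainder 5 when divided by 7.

33

Since 7·7 ≡ 1 (mod 8), take x = 5 + 7·((1−5)·7 mod 8) = 5 + 7·4 = 33.
Check: 33 mod 8 = 1, 33 mod 7 = 5.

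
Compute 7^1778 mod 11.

9

By repeated squaring mod 11: 7^1≡7, 7^2≡5, 7^4≡3, 7^8≡9, 7^16≡4, 7^32≡5, 7^64≡3, 7^128≡9, 7^256≡4, 7^512≡5, 7^1024≡3.
Since 1778 = 2 + 16 + 32 + 64 + 128 + 512 + 1024 in binary, 7^1778 ≡ 5·4·5·3·9·5·3 ≡ 9 (mod 11).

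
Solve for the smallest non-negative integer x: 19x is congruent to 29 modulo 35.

31

19⁻¹ ≡ 24 (mod 35) because 19·24 = 456 = 13·35 + 1.
So x ≡ 24·29 = 696 ≡ 31 (mod 35).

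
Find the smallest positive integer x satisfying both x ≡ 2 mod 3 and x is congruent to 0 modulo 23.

23

Since 23·2 ≡ 1 (mod 3), take x = 0 + 23·((2−0)·2 mod 3) = 0 + 23·1 = 23.
Check: 23 mod 3 = 2, 23 mod 23 = 0.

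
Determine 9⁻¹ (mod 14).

14 = 1·9 + 5
9 = 1·5 + 4
5 = 1·4 + 1
4 = 4·1 + 0
Back-substituting gives 9·11 ≡ 1 (mod 14).

11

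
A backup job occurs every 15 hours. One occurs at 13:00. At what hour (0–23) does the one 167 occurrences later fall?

167·15 = 2505.
2505 − 104·24 = 9, so 2505 ≡ 9 (mod 24).
(13 + 9) mod 24 = 22.

22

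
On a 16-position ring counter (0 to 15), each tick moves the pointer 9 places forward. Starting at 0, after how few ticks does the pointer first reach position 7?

The inverse of 9 mod 16 is 9 (since 9·9 = 81 ≡ 1).
So x ≡ 9·7 = 63 ≡ 15 (mod 16).

15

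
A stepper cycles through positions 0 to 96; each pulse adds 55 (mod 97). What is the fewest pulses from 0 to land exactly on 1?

30

97 = 1·55 + 42
55 = 1·42 + 13
42 = 3·13 + 3
13 = 4·3 + 1
3 = 3·1 + 0
Back-substituting gives 55·30 ≡ 1 (mod 97).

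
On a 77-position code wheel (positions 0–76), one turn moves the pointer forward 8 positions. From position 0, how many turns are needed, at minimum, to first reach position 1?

29

77 = 9·8 + 5
8 = 1·5 + 3
5 = 1·3 + 2
3 = 1·2 + 1
2 = 2·1 + 0
Back-substituting gives 8·29 ≡ 1 (mod 77).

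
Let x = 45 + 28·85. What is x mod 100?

28·85 = 2380.
2380 mod 100 = 80 (since 23·100 = 2300).
(45 + 80) mod 100 = 25.

25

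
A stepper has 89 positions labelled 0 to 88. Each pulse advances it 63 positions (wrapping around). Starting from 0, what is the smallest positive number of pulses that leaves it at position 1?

65

63·65 = 4095 = 46·89 + 1, so 63⁻¹ ≡ 65 (mod 89).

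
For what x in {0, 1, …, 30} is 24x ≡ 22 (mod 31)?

24⁻¹ ≡ 22 (mod 31) because 24·22 = 528 = 17·31 + 1.
Multiplying both sides by 22: x ≡ 22·22 = 484 ≡ 19 (mod 31).

19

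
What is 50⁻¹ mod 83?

5

83 = 1·50 + 33
50 = 1·33 + 17
33 = 1·17 + 16
17 = 1·16 + 1
16 = 16·1 + 0
Back-substituting gives 50·5 ≡ 1 (mod 83).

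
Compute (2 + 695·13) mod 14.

7

695·13 = 9035.
Dividing 9035 by 14 gives quotient 645 and remainder 5.
(2 + 5) mod 14 = 7.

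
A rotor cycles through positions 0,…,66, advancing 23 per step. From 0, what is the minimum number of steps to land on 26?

23⁻¹ ≡ 35 (mod 67) because 23·35 = 805 = 12·67 + 1.
So x ≡ 35·26 = 910 ≡ 39 (mod 67).
Check: 23·39 = 897 = 13·67 + 26.

39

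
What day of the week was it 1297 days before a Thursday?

1297 mod 7 = 2 (since 185·7 = 1295).
Thursday − 2 days → Tuesday.

Tuesday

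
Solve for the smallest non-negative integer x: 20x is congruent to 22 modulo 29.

The inverse of 20 mod 29 is 16 (since 20·16 = 320 ≡ 1).
So x ≡ 16·22 = 352 ≡ 4 (mod 29).

4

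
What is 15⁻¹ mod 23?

20

23 = 1·15 + 8
15 = 1·8 + 7
8 = 1·7 + 1
7 = 7·1 + 0
Back-substituting gives 15·20 ≡ 1 (mod 23).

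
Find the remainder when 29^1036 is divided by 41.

4

Successive squares of 29 mod 41: 29^1≡29, 29^2≡21, 29^4≡31, 29^8≡18, 29^16≡37, 29^32≡16, 29^64≡10, 29^128≡18, 29^256≡37, 29^512≡16, 29^1024≡10.
1036 = 4 + 8 + 1024, so 29^1036 ≡ 31·18·10 ≡ 4 (mod 41).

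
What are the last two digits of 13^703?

97

Square-and-reduce mod 100: 13^1≡13, 13^2≡69, 13^4≡61, 13^8≡21, 13^16≡41, 13^32≡81, 13^64≡61, 13^128≡21, 13^256≡41, 13^512≡81.
703 = 1 + 2 + 4 + 8 + 16 + 32 + 128 + 512, so 13^703 ≡ 13·69·61·21·41·81·21·81 ≡ 97 (mod 100).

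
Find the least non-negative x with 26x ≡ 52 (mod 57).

2

26⁻¹ ≡ 11 (mod 57) because 26·11 = 286 = 5·57 + 1.
So x ≡ 11·52 = 572 ≡ 2 (mod 57).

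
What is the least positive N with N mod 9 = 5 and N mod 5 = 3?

23

x ≡ 3 (mod 5) gives x ∈ {3, 8, 13, 18, 23}.
The first of these with x mod 9 = 5 is 23.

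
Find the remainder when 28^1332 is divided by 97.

33

By repeated squaring mod 97: 28^1≡28, 28^2≡8, 28^4≡64, 28^8≡22, 28^16≡96, 28^32≡1, 28^64≡1, 28^128≡1, 28^256≡1, 28^512≡1, 28^1024≡1.
1332 = 4 + 16 + 32 + 256 + 1024, so 28^1332 ≡ 64·96·1·1·1 ≡ 33 (mod 97).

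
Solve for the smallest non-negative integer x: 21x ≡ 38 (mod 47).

13

The inverse of 21 mod 47 is 9 (since 21·9 = 189 ≡ 1).
So x ≡ 9·38 = 342 ≡ 13 (mod 47).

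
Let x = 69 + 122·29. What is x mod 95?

92

122·29 = 3538.
3538 mod 95 = 23 (since 37·95 = 3515).
(69 + 23) mod 95 = 92.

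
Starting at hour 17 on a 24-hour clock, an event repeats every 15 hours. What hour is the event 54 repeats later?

54·15 = 810.
810 = 33·24 + 18, so 810 mod 24 = 18.
(17 + 18) mod 24 = 11.

11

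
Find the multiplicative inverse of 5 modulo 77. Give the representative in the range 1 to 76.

5·31 = 155 = 2·77 + 1, so 5⁻¹ ≡ 31 (mod 77).

31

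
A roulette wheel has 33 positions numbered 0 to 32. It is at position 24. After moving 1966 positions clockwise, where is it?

Dividing 1966 by 33 gives quotient 59 and remainder 19.
(24 + 19) mod 33 = 10.

10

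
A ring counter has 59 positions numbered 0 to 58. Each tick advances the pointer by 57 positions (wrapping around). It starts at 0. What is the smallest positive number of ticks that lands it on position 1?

29

The inverse of 57 mod 59 is 29 (since 57·29 = 1653 ≡ 1).
So x ≡ 29·1 = 29 ≡ 29 (mod 59).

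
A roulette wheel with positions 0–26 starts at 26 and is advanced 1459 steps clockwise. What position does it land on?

Dividing 1459 by 27 gives quotient 54 and remainder 1.
(26 + 1) mod 27 = 0.

0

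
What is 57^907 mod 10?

The units digit of 57^n cycles with period 4: 7, 9, 3, 1, …
907 leaves remainder 3 on division by 4, so 57^907 ends in 3.

3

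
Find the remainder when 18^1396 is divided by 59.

Successive squares of 18 mod 59: 18^1≡18, 18^2≡29, 18^4≡15, 18^8≡48, 18^16≡3, 18^32≡9, 18^64≡22, 18^128≡12, 18^256≡26, 18^512≡27, 18^1024≡21.
Since 1396 = 4 + 16 + 32 + 64 + 256 + 1024 in binary, 18^1396 ≡ 15·3·9·22·26·21 ≡ 15 (mod 59).

15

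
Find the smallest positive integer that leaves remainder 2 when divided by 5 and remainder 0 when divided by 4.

12

x ≡ 0 (mod 4) gives x ∈ {0, 4, 8, 12}.
The first of these with x mod 5 = 2 is 12.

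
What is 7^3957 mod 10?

Powers of 7 mod 10 repeat with period 4: 7, 9, 3, 1.
3957 mod 4 = 1, so the last digit matches 7^1 = 7.

7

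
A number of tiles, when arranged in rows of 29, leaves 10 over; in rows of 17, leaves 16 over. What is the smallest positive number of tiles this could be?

271

x ≡ 16 (mod 17) gives x ∈ {16, 33, 50, 67, 84, 101, 118, 135, …}.
The first of these with x mod 29 = 10 is 271.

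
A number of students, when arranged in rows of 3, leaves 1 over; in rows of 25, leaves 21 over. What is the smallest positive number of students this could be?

46

x ≡ 1 (mod 3) gives x ∈ {1, 4, 7, 10, 13, 16, 19, 22, …}.
The first of these with x mod 25 = 21 is 46.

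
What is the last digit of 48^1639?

2

The units digit of 48^n cycles with period 4: 8, 4, 2, 6, …
1639 mod 4 = 3, so the last digit matches 8^3 = 2.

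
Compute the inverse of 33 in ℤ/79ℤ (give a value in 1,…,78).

12

79 = 2·33 + 13
33 = 2·13 + 7
13 = 1·7 + 6
7 = 1·6 + 1
6 = 6·1 + 0
Back-substituting gives 33·12 ≡ 1 (mod 79).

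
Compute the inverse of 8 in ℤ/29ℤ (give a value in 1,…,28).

29 = 3·8 + 5
8 = 1·5 + 3
5 = 1·3 + 2
3 = 1·2 + 1
2 = 2·1 + 0
Back-substituting gives 8·11 ≡ 1 (mod 29).

11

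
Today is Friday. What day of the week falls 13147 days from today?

13147 − 1878·7 = 1, so 13147 ≡ 1 (mod 7).
Friday + 1 day → Saturday.

Saturday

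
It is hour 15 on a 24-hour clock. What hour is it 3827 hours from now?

3827 mod 24 = 11 (since 159·24 = 3816).
(15 + 11) mod 24 = 2.

2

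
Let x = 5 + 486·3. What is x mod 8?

7

486·3 = 1458.
1458 mod 8 = 2 (since 182·8 = 1456).
(5 + 2) mod 8 = 7.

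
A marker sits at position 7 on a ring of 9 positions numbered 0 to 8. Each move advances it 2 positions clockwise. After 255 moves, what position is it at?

4

255·2 = 510.
510 mod 9 = 6 (since 56·9 = 504).
(7 + 6) mod 9 = 4.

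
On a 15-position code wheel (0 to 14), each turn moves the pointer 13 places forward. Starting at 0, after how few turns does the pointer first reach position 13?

1

13⁻¹ ≡ 7 (mod 15) because 13·7 = 91 = 6·15 + 1.
Multiplying both sides by 7: x ≡ 7·13 = 91 ≡ 1 (mod 15).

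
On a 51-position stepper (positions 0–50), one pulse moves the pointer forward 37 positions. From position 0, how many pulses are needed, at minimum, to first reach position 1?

51 = 1·37 + 14
37 = 2·14 + 9
14 = 1·9 + 5
9 = 1·5 + 4
5 = 1·4 + 1
4 = 4·1 + 0
Back-substituting gives 37·40 ≡ 1 (mod 51).

40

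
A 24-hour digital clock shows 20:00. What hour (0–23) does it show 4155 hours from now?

4155 = 173·24 + 3, so 4155 mod 24 = 3.
(20 + 3) mod 24 = 23.

23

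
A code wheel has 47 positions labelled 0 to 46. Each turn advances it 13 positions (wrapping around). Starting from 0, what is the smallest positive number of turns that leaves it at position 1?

29

47 = 3·13 + 8
13 = 1·8 + 5
8 = 1·5 + 3
5 = 1·3 + 2
3 = 1·2 + 1
2 = 2·1 + 0
Back-substituting gives 13·29 ≡ 1 (mod 47).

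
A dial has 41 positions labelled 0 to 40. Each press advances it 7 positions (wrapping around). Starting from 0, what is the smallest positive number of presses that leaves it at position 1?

41 = 5·7 + 6
7 = 1·6 + 1
6 = 6·1 + 0
Back-substituting gives 7·6 ≡ 1 (mod 41).

6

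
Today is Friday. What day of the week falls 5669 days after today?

5669 − 809·7 = 6, so 5669 ≡ 6 (mod 7).
Friday + 6 days → Thursday.

Thursday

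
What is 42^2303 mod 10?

Powers of 2 mod 10 repeat with period 4: 2, 4, 8, 6.
2303 mod 4 = 3, so the last digit matches 2^3 = 8.

8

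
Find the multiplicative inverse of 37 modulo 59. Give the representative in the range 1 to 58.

37·8 = 296 = 5·59 + 1, so 37⁻¹ ≡ 8 (mod 59).

8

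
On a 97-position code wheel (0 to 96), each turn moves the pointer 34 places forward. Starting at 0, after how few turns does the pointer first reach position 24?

The inverse of 34 mod 97 is 20 (since 34·20 = 680 ≡ 1).
Multiplying both sides by 20: x ≡ 20·24 = 480 ≡ 92 (mod 97).

92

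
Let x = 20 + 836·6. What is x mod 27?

14

836·6 = 5016.
5016 − 185·27 = 21, so 5016 ≡ 21 (mod 27).
(20 + 21) mod 27 = 14.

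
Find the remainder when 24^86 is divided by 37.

Square-and-reduce mod 37: 24^1≡24, 24^2≡21, 24^4≡34, 24^8≡9, 24^16≡7, 24^32≡12, 24^64≡33.
Since 86 = 2 + 4 + 16 + 64 in binary, 24^86 ≡ 21·34·7·33 ≡ 25 (mod 37).

25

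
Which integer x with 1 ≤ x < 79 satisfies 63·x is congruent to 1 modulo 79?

63·74 = 4662 = 59·79 + 1, so 63⁻¹ ≡ 74 (mod 79).

74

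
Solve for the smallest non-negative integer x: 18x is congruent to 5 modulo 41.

18⁻¹ ≡ 16 (mod 41) because 18·16 = 288 = 7·41 + 1.
So x ≡ 16·5 = 80 ≡ 39 (mod 41).

39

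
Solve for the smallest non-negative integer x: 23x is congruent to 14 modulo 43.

38

23⁻¹ ≡ 15 (mod 43) because 23·15 = 345 = 8·43 + 1.
So x ≡ 15·14 = 210 ≡ 38 (mod 43).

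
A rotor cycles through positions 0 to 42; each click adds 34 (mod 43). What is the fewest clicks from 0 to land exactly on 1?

43 = 1·34 + 9
34 = 3·9 + 7
9 = 1·7 + 2
7 = 3·2 + 1
2 = 2·1 + 0
Back-substituting gives 34·19 ≡ 1 (mod 43).

19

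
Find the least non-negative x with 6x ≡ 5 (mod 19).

4

6⁻¹ ≡ 16 (mod 19) because 6·16 = 96 = 5·19 + 1.
So x ≡ 16·5 = 80 ≡ 4 (mod 19).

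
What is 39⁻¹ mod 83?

66

39·66 = 2574 = 31·83 + 1, so 39⁻¹ ≡ 66 (mod 83).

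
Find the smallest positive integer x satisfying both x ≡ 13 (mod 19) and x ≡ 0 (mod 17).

x ≡ 0 (mod 17) gives x ∈ {0, 17, 34, 51}.
The first of these with x mod 19 = 13 is 51.

51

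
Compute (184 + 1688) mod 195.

117

1688 = 8·195 + 128, so 1688 mod 195 = 128.
(184 + 128) mod 195 = 117.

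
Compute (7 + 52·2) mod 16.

15

52·2 = 104.
104 = 6·16 + 8, so 104 mod 16 = 8.
(7 + 8) mod 16 = 15.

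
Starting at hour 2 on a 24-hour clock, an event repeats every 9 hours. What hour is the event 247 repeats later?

17

247·9 = 2223.
Dividing 2223 by 24 gives quotient 92 and remainder 15.
(2 + 15) mod 24 = 17.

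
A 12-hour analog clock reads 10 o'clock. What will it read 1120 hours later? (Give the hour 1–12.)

1120 mod 12 = 4 (since 93·12 = 1116).
10 + 4 → 2 on a 12-hour dial.

2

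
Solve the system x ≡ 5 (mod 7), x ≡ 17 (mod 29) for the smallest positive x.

x ≡ 5 (mod 7) gives x ∈ {5, 12, 19, 26, 33, 40, 47, 54, …}.
The first of these with x mod 29 = 17 is 75.

75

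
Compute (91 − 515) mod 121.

60

515 mod 121 = 31 (since 4·121 = 484).
(91 − 31) mod 121 = 60.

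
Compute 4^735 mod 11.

1

By repeated squaring mod 11: 4^1≡4, 4^2≡5, 4^4≡3, 4^8≡9, 4^16≡4, 4^32≡5, 4^64≡3, 4^128≡9, 4^256≡4, 4^512≡5.
735 = 1 + 2 + 4 + 8 + 16 + 64 + 128 + 512, so 4^735 ≡ 4·5·3·9·4·3·9·5 ≡ 1 (mod 11).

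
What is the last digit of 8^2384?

Last digits of 8^n: 8, 4, 2, 6 (period 4).
2384 mod 4 = 0, so the last digit matches 8^4 = 6.

6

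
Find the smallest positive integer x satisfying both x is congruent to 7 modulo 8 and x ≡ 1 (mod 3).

Since 3·3 ≡ 1 (mod 8), take x = 1 + 3·((7−1)·3 mod 8) = 1 + 3·2 = 7.
Check: 7 mod 8 = 7, 7 mod 3 = 1.

7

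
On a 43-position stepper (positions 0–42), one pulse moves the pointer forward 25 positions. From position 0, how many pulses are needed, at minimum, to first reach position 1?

25·31 = 775 = 18·43 + 1, so 25⁻¹ ≡ 31 (mod 43).

31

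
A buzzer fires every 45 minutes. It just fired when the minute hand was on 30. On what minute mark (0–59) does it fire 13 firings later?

15

13·45 = 585.
585 mod 60 = 45 (since 9·60 = 540).
(30 + 45) mod 60 = 15.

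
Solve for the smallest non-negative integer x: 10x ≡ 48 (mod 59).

10⁻¹ ≡ 6 (mod 59) because 10·6 = 60 = 1·59 + 1.
So x ≡ 6·48 = 288 ≡ 52 (mod 59).
Check: 10·52 = 520 = 8·59 + 48.

52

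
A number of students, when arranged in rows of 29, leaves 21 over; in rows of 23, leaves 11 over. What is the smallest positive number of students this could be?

195

x ≡ 11 (mod 23) gives x ∈ {11, 34, 57, 80, 103, 126, 149, 172, …}.
The first of these with x mod 29 = 21 is 195.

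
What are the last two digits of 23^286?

89

Successive squares of 23 mod 100: 23^1≡23, 23^2≡29, 23^4≡41, 23^8≡81, 23^16≡61, 23^32≡21, 23^64≡41, 23^128≡81, 23^256≡61.
Since 286 = 2 + 4 + 8 + 16 + 256 in binary, 23^286 ≡ 29·41·81·61·61 ≡ 89 (mod 100).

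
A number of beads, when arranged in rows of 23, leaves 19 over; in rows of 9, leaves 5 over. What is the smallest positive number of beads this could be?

Since 9·18 ≡ 1 (mod 23), take x = 5 + 9·((19−5)·18 mod 23) = 5 + 9·22 = 203.
Check: 203 mod 23 = 19, 203 mod 9 = 5.

203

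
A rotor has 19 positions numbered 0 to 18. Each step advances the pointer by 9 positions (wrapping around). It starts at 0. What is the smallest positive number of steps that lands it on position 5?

9⁻¹ ≡ 17 (mod 19) because 9·17 = 153 = 8·19 + 1.
Multiplying both sides by 17: x ≡ 17·5 = 85 ≡ 9 (mod 19).
Check: 9·9 = 81 = 4·19 + 5.

9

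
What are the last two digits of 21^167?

Successive squares of 21 mod 100: 21^1≡21, 21^2≡41, 21^4≡81, 21^8≡61, 21^16≡21, 21^32≡41, 21^64≡81, 21^128≡61.
Since 167 = 1 + 2 + 4 + 32 + 128 in binary, 21^167 ≡ 21·41·81·41·61 ≡ 41 (mod 100).

41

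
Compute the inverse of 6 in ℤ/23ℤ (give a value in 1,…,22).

23 = 3·6 + 5
6 = 1·5 + 1
5 = 5·1 + 0
Back-substituting gives 6·4 ≡ 1 (mod 23).

4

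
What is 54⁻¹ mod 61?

26

61 = 1·54 + 7
54 = 7·7 + 5
7 = 1·5 + 2
5 = 2·2 + 1
2 = 2·1 + 0
Back-substituting gives 54·26 ≡ 1 (mod 61).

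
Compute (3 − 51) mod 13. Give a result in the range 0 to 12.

4

51 = 3·13 + 12, so 51 mod 13 = 12.
(3 − 12) mod 13 = 4.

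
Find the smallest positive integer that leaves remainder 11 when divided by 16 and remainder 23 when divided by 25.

123

Since 25·9 ≡ 1 (mod 16), take x = 23 + 25·((11−23)·9 mod 16) = 23 + 25·4 = 123.
Check: 123 mod 16 = 11, 123 mod 25 = 23.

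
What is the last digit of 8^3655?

2

Last digits of 8^n: 8, 4, 2, 6 (period 4).
3655 leaves remainder 3 on division by 4, so 8^3655 ends in 2.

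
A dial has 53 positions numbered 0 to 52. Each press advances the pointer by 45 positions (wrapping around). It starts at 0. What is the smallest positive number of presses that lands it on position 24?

50

45⁻¹ ≡ 33 (mod 53) because 45·33 = 1485 = 28·53 + 1.
So x ≡ 33·24 = 792 ≡ 50 (mod 53).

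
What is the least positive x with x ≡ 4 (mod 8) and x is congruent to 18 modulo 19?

132

x ≡ 4 (mod 8) gives x ∈ {4, 12, 20, 28, 36, 44, 52, 60, …}.
The first of these with x mod 19 = 18 is 132.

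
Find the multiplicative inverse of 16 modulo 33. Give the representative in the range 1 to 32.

16·31 = 496 = 15·33 + 1, so 16⁻¹ ≡ 31 (mod 33).

31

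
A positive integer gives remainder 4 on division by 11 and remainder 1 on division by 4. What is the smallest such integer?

x ≡ 1 (mod 4) gives x ∈ {1, 5, 9, 13, 17, 21, 25, 29, …}.
The first of these with x mod 11 = 4 is 37.

37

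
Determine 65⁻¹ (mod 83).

23

83 = 1·65 + 18
65 = 3·18 + 11
18 = 1·11 + 7
11 = 1·7 + 4
7 = 1·4 + 3
4 = 1·3 + 1
3 = 3·1 + 0
Back-substituting gives 65·23 ≡ 1 (mod 83).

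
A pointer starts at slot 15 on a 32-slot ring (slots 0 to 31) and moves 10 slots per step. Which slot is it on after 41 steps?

9

41·10 = 410.
410 mod 32 = 26 (since 12·32 = 384).
(15 + 26) mod 32 = 9.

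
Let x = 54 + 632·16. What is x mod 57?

20

632·16 = 10112.
Dividing 10112 by 57 gives quotient 177 and remainder 23.
(54 + 23) mod 57 = 20.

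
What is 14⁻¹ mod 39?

14·14 = 196 = 5·39 + 1, so 14⁻¹ ≡ 14 (mod 39).

14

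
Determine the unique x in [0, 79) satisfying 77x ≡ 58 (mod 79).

The inverse of 77 mod 79 is 39 (since 77·39 = 3003 ≡ 1).
Multiplying both sides by 39: x ≡ 39·58 = 2262 ≡ 50 (mod 79).

50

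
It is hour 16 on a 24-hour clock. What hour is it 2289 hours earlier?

2289 − 95·24 = 9, so 2289 ≡ 9 (mod 24).
(16 − 9) mod 24 = 7.

7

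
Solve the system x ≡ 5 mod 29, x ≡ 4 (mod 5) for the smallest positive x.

34

x ≡ 4 (mod 5) gives x ∈ {4, 9, 14, 19, 24, 29, 34}.
The first of these with x mod 29 = 5 is 34.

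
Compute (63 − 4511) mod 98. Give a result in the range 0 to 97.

Dividing 4511 by 98 gives quotient 46 and remainder 3.
(63 − 3) mod 98 = 60.

60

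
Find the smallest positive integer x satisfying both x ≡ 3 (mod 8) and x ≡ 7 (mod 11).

51

Since 11·3 ≡ 1 (mod 8), take x = 7 + 11·((3−7)·3 mod 8) = 7 + 11·4 = 51.
Check: 51 mod 8 = 3, 51 mod 11 = 7.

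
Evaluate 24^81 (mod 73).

Successive squares of 24 mod 73: 24^1≡24, 24^2≡65, 24^4≡64, 24^8≡8, 24^16≡64, 24^32≡8, 24^64≡64.
Since 81 = 1 + 16 + 64 in binary, 24^81 ≡ 24·64·64 ≡ 46 (mod 73).

46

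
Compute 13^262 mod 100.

Successive squares of 13 mod 100: 13^1≡13, 13^2≡69, 13^4≡61, 13^8≡21, 13^16≡41, 13^32≡81, 13^64≡61, 13^128≡21, 13^256≡41.
Since 262 = 2 + 4 + 256 in binary, 13^262 ≡ 69·61·41 ≡ 69 (mod 100).

69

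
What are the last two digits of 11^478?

Successive squares of 11 mod 100: 11^1≡11, 11^2≡21, 11^4≡41, 11^8≡81, 11^16≡61, 11^32≡21, 11^64≡41, 11^128≡81, 11^256≡61.
Since 478 = 2 + 4 + 8 + 16 + 64 + 128 + 256 in binary, 11^478 ≡ 21·41·81·61·41·81·61 ≡ 81 (mod 100).

81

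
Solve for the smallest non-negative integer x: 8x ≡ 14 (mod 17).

The inverse of 8 mod 17 is 15 (since 8·15 = 120 ≡ 1).
So x ≡ 15·14 = 210 ≡ 6 (mod 17).

6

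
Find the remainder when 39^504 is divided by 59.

57

Square-and-reduce mod 59: 39^1≡39, 39^2≡46, 39^4≡51, 39^8≡5, 39^16≡25, 39^32≡35, 39^64≡45, 39^128≡19, 39^256≡7.
Since 504 = 8 + 16 + 32 + 64 + 128 + 256 in binary, 39^504 ≡ 5·25·35·45·19·7 ≡ 57 (mod 59).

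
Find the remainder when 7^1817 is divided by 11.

6

By repeated squaring mod 11: 7^1≡7, 7^2≡5, 7^4≡3, 7^8≡9, 7^16≡4, 7^32≡5, 7^64≡3, 7^128≡9, 7^256≡4, 7^512≡5, 7^1024≡3.
Since 1817 = 1 + 8 + 16 + 256 + 512 + 1024 in binary, 7^1817 ≡ 7·9·4·4·5·3 ≡ 6 (mod 11).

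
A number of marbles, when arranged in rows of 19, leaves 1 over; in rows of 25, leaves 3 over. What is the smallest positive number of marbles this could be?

Since 25·16 ≡ 1 (mod 19), take x = 3 + 25·((1−3)·16 mod 19) = 3 + 25·6 = 153.
Check: 153 mod 19 = 1, 153 mod 25 = 3.

153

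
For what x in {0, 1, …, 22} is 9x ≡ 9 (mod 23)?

The inverse of 9 mod 23 is 18 (since 9·18 = 162 ≡ 1).
So x ≡ 18·9 = 162 ≡ 1 (mod 23).
Check: 9·1 = 9 = 0·23 + 9.

1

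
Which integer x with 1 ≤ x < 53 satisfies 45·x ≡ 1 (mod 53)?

33

53 = 1·45 + 8
45 = 5·8 + 5
8 = 1·5 + 3
5 = 1·3 + 2
3 = 1·2 + 1
2 = 2·1 + 0
Back-substituting gives 45·33 ≡ 1 (mod 53).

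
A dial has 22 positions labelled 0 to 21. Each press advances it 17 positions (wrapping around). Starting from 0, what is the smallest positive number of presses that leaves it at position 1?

22 = 1·17 + 5
17 = 3·5 + 2
5 = 2·2 + 1
2 = 2·1 + 0
Back-substituting gives 17·13 ≡ 1 (mod 22).

13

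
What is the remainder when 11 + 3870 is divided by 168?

17

3870 − 23·168 = 6, so 3870 ≡ 6 (mod 168).
(11 + 6) mod 168 = 17.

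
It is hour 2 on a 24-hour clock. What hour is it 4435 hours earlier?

4435 mod 24 = 19 (since 184·24 = 4416).
(2 − 19) mod 24 = 7.

7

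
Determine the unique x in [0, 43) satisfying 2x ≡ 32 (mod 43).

16

2⁻¹ ≡ 22 (mod 43) because 2·22 = 44 = 1·43 + 1.
Multiplying both sides by 22: x ≡ 22·32 = 704 ≡ 16 (mod 43).
Check: 2·16 = 32 = 0·43 + 32.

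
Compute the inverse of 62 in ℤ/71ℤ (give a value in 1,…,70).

62·63 = 3906 = 55·71 + 1, so 62⁻¹ ≡ 63 (mod 71).

63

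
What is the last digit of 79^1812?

1

Powers of 9 mod 10 repeat with period 2: 9, 1.
1812 leaves remainder 0 on division by 2, so 79^1812 ends in 1.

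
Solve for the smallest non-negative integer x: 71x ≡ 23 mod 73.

The inverse of 71 mod 73 is 36 (since 71·36 = 2556 ≡ 1).
Multiplying both sides by 36: x ≡ 36·23 = 828 ≡ 25 (mod 73).

25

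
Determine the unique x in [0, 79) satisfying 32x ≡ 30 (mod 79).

75

32⁻¹ ≡ 42 (mod 79) because 32·42 = 1344 = 17·79 + 1.
Multiplying both sides by 42: x ≡ 42·30 = 1260 ≡ 75 (mod 79).
Check: 32·75 = 2400 = 30·79 + 30.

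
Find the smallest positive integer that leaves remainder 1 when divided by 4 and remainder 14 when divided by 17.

x ≡ 1 (mod 4) gives x ∈ {1, 5, 9, 13, 17, 21, 25, 29, …}.
The first of these with x mod 17 = 14 is 65.

65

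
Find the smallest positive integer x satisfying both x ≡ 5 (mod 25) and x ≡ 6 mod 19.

x ≡ 6 (mod 19) gives x ∈ {6, 25, 44, 63, 82, 101, 120, 139, …}.
The first of these with x mod 25 = 5 is 405.

405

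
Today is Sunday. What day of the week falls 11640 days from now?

Saturday

Dividing 11640 by 7 gives quotient 1662 and remainder 6.
Sunday + 6 days → Saturday.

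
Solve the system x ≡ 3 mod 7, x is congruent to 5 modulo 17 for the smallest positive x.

Since 17·5 ≡ 1 (mod 7), take x = 5 + 17·((3−5)·5 mod 7) = 5 + 17·4 = 73.
Check: 73 mod 7 = 3, 73 mod 17 = 5.

73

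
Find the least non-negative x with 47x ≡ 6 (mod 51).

24

The inverse of 47 mod 51 is 38 (since 47·38 = 1786 ≡ 1).
So x ≡ 38·6 = 228 ≡ 24 (mod 51).
Check: 47·24 = 1128 = 22·51 + 6.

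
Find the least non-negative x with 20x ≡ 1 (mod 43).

28

The inverse of 20 mod 43 is 28 (since 20·28 = 560 ≡ 1).
Multiplying both sides by 28: x ≡ 28·1 = 28 ≡ 28 (mod 43).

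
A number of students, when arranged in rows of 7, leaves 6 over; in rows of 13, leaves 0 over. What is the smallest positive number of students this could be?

Since 13·6 ≡ 1 (mod 7), take x = 0 + 13·((6−0)·6 mod 7) = 0 + 13·1 = 13.
Check: 13 mod 7 = 6, 13 mod 13 = 0.

13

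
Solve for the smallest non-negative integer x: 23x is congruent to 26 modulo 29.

15

23⁻¹ ≡ 24 (mod 29) because 23·24 = 552 = 19·29 + 1.
Multiplying both sides by 24: x ≡ 24·26 = 624 ≡ 15 (mod 29).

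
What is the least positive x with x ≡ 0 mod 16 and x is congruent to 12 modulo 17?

Since 17·1 ≡ 1 (mod 16), take x = 12 + 17·((0−12)·1 mod 16) = 12 + 17·4 = 80.
Check: 80 mod 16 = 0, 80 mod 17 = 12.

80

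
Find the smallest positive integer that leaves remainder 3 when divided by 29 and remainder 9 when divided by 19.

x ≡ 9 (mod 19) gives x ∈ {9, 28, 47, 66, 85, 104, 123, 142, …}.
The first of these with x mod 29 = 3 is 351.

351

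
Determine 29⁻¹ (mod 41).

29·17 = 493 = 12·41 + 1, so 29⁻¹ ≡ 17 (mod 41).

17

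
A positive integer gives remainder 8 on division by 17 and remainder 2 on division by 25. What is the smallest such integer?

x ≡ 8 (mod 17) gives x ∈ {8, 25, 42, 59, 76, 93, 110, 127}.
The first of these with x mod 25 = 2 is 127.

127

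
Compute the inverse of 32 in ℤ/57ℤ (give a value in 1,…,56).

41

32·41 = 1312 = 23·57 + 1, so 32⁻¹ ≡ 41 (mod 57).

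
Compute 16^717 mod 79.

18

Square-and-reduce mod 79: 16^1≡16, 16^2≡19, 16^4≡45, 16^8≡50, 16^16≡51, 16^32≡73, 16^64≡36, 16^128≡32, 16^256≡76, 16^512≡9.
717 = 1 + 4 + 8 + 64 + 128 + 512, so 16^717 ≡ 16·45·50·36·32·9 ≡ 18 (mod 79).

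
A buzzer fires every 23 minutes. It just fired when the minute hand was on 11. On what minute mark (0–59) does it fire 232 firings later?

7

232·23 = 5336.
5336 mod 60 = 56 (since 88·60 = 5280).
(11 + 56) mod 60 = 7.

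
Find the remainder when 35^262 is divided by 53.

6

Successive squares of 35 mod 53: 35^1≡35, 35^2≡6, 35^4≡36, 35^8≡24, 35^16≡46, 35^32≡49, 35^64≡16, 35^128≡44, 35^256≡28.
262 = 2 + 4 + 256, so 35^262 ≡ 6·36·28 ≡ 6 (mod 53).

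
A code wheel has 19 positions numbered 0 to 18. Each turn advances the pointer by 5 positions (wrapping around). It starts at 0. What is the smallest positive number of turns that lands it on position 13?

14

5⁻¹ ≡ 4 (mod 19) because 5·4 = 20 = 1·19 + 1.
So x ≡ 4·13 = 52 ≡ 14 (mod 19).
Check: 5·14 = 70 = 3·19 + 13.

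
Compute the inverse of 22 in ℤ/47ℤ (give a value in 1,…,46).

47 = 2·22 + 3
22 = 7·3 + 1
3 = 3·1 + 0
Back-substituting gives 22·15 ≡ 1 (mod 47).

15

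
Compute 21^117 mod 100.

By repeated squaring mod 100: 21^1≡21, 21^2≡41, 21^4≡81, 21^8≡61, 21^16≡21, 21^32≡41, 21^64≡81.
117 = 1 + 4 + 16 + 32 + 64, so 21^117 ≡ 21·81·21·41·81 ≡ 41 (mod 100).

41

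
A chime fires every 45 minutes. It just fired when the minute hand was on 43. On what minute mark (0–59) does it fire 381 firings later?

28

381·45 = 17145.
Dividing 17145 by 60 gives quotient 285 and remainder 45.
(43 + 45) mod 60 = 28.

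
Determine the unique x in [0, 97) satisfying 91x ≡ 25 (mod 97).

12

91⁻¹ ≡ 16 (mod 97) because 91·16 = 1456 = 15·97 + 1.
Multiplying both sides by 16: x ≡ 16·25 = 400 ≡ 12 (mod 97).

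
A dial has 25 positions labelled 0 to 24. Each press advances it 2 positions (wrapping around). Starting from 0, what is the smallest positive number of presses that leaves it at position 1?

13

2·13 = 26 = 1·25 + 1, so 2⁻¹ ≡ 13 (mod 25).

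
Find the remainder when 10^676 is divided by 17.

Square-and-reduce mod 17: 10^1≡10, 10^2≡15, 10^4≡4, 10^8≡16, 10^16≡1, 10^32≡1, 10^64≡1, 10^128≡1, 10^256≡1, 10^512≡1.
676 = 4 + 32 + 128 + 512, so 10^676 ≡ 4·1·1·1 ≡ 4 (mod 17).

4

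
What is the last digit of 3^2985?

Powers of 3 mod 10 repeat with period 4: 3, 9, 7, 1.
2985 leaves remainder 1 on division by 4, so 3^2985 ends in 3.

3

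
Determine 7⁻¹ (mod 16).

7

16 = 2·7 + 2
7 = 3·2 + 1
2 = 2·1 + 0
Back-substituting gives 7·7 ≡ 1 (mod 16).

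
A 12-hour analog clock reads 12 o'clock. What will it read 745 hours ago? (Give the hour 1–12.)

745 = 62·12 + 1, so 745 mod 12 = 1.
12 − 1 → 11 on a 12-hour dial.

11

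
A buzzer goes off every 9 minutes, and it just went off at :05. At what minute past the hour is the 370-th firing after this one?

370·9 = 3330.
3330 − 55·60 = 30, so 3330 ≡ 30 (mod 60).
(5 + 30) mod 60 = 35.

35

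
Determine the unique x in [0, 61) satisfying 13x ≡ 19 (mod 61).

39

The inverse of 13 mod 61 is 47 (since 13·47 = 611 ≡ 1).
Multiplying both sides by 47: x ≡ 47·19 = 893 ≡ 39 (mod 61).
Check: 13·39 = 507 = 8·61 + 19.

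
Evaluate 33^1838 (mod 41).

25

Successive squares of 33 mod 41: 33^1≡33, 33^2≡23, 33^4≡37, 33^8≡16, 33^16≡10, 33^32≡18, 33^64≡37, 33^128≡16, 33^256≡10, 33^512≡18, 33^1024≡37.
Since 1838 = 2 + 4 + 8 + 32 + 256 + 512 + 1024 in binary, 33^1838 ≡ 23·37·16·18·10·18·37 ≡ 25 (mod 41).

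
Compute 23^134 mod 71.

By repeated squaring mod 71: 23^1≡23, 23^2≡32, 23^4≡30, 23^8≡48, 23^16≡32, 23^32≡30, 23^64≡48, 23^128≡32.
134 = 2 + 4 + 128, so 23^134 ≡ 32·30·32 ≡ 48 (mod 71).

48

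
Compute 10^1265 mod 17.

By repeated squaring mod 17: 10^1≡10, 10^2≡15, 10^4≡4, 10^8≡16, 10^16≡1, 10^32≡1, 10^64≡1, 10^128≡1, 10^256≡1, 10^512≡1, 10^1024≡1.
1265 = 1 + 16 + 32 + 64 + 128 + 1024, so 10^1265 ≡ 10·1·1·1·1·1 ≡ 10 (mod 17).

10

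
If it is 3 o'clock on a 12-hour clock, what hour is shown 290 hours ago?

Dividing 290 by 12 gives quotient 24 and remainder 2.
3 − 2 → 1 on a 12-hour dial.

1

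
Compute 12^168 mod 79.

46

By repeated squaring mod 79: 12^1≡12, 12^2≡65, 12^4≡38, 12^8≡22, 12^16≡10, 12^32≡21, 12^64≡46, 12^128≡62.
168 = 8 + 32 + 128, so 12^168 ≡ 22·21·62 ≡ 46 (mod 79).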